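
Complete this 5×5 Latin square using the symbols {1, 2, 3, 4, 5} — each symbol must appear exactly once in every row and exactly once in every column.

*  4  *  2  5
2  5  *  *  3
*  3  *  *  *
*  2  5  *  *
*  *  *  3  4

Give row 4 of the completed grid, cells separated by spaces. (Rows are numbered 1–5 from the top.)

3 2 5 4 1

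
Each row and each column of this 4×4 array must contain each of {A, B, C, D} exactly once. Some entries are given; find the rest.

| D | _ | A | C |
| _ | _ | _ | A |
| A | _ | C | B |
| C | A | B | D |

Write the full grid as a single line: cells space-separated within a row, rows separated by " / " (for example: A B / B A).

(r1,c2) = B
(r2,c1) = B
(r2,c3) = D
(r3,c2) = D
(r2,c2) = C

D B A C / B C D A / A D C B / C A B D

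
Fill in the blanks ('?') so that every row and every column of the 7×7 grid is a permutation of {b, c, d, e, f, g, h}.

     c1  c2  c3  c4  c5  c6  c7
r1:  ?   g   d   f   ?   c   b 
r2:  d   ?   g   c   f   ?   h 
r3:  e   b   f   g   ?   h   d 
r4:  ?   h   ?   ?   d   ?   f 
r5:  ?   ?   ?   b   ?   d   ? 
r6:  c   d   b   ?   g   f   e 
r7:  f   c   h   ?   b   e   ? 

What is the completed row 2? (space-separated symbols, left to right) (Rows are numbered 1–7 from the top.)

d e g c f b h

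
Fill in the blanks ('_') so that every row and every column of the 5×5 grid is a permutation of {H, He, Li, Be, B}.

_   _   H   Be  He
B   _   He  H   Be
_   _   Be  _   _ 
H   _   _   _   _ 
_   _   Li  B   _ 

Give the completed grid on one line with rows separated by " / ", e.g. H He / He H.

Li B H Be He / B Li He H Be / He H Be Li B / H Be B He Li / Be He Li B H

At row 1, column 1: row 1 has {H,He,Be}; column 1 has {H,B}; that leaves Li.
At row 1, column 2: row 1 has {H,He,Li,Be}; column 2 is empty so far; that leaves B.
At row 2, column 2: row 2 has {H,He,Be,B}; column 2 has {B}; that leaves Li.
At row 3, column 1: row 3 has {Be}; column 1 has {H,Li,B}; that leaves He.
At row 3, column 2: row 3 has {He,Be}; column 2 has {Li,B}; that leaves H.
At row 3, column 4: row 3 has {H,He,Be}; column 4 has {H,Be,B}; that leaves Li.
At row 3, column 5: row 3 has {H,He,Li,Be}; column 5 has {He,Be}; that leaves B.
At row 4, column 3: row 4 has {H}; column 3 has {H,He,Li,Be}; that leaves B.
At row 4, column 4: row 4 has {H,B}; column 4 has {H,Li,Be,B}; that leaves He.
At row 4, column 5: row 4 has {H,He,B}; column 5 has {He,Be,B}; that leaves Li.
At row 5, column 1: row 5 has {Li,B}; column 1 has {H,He,Li,B}; that leaves Be.
At row 5, column 2: row 5 has {Li,Be,B}; column 2 has {H,Li,B}; that leaves He.
At row 5, column 5: row 5 has {He,Li,Be,B}; column 5 has {He,Li,Be,B}; that leaves H.
At row 4, column 2: row 4 has {H,He,Li,B}; column 2 has {H,He,Li,B}; that leaves Be.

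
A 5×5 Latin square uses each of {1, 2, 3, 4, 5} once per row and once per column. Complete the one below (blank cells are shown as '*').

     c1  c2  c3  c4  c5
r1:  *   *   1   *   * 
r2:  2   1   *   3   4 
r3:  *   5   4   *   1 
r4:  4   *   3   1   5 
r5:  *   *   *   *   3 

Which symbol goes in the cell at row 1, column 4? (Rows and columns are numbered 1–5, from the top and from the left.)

4

(r1,c5) = 2
(r2,c3) = 5
(r3,c1) = 3
(r3,c4) = 2
(r4,c2) = 2
(r5,c2) = 4
(r5,c3) = 2
(r5,c4) = 5
(r1,c1) = 5
(r1,c2) = 3
(r1,c4) = 4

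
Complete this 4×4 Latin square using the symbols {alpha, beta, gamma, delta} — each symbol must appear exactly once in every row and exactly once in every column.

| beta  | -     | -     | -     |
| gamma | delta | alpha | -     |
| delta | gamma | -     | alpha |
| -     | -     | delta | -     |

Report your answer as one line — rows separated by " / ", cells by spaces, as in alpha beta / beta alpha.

beta alpha gamma delta / gamma delta alpha beta / delta gamma beta alpha / alpha beta delta gamma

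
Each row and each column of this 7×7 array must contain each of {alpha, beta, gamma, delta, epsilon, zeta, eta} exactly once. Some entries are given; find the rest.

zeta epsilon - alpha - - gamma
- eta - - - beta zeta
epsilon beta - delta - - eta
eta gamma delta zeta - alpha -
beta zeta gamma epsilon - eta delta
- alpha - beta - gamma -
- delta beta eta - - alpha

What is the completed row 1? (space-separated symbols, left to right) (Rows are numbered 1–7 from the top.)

zeta epsilon eta alpha beta delta gamma

(r1,c3): row 1 has {alpha,gamma,epsilon,zeta}; column 3 has {beta,gamma,delta}, so it must be eta.
(r1,c6): row 1 has {alpha,gamma,epsilon,zeta,eta}; column 6 has {alpha,beta,gamma,eta}, so it must be delta.
(r2,c4): row 2 has {beta,zeta,eta}; column 4 has {alpha,beta,delta,epsilon,zeta,eta}, so it must be gamma.
(r3,c6): row 3 has {beta,delta,epsilon,eta}; column 6 has {alpha,beta,gamma,delta,eta}, so it must be zeta.
(r5,c5): row 5 has {beta,gamma,delta,epsilon,zeta,eta}; column 5 is empty so far, so it must be alpha.
(r6,c1): row 6 has {alpha,beta,gamma}; column 1 has {beta,epsilon,zeta,eta}, so it must be delta.
(r6,c7): row 6 has {alpha,beta,gamma,delta}; column 7 has {alpha,gamma,delta,zeta,eta}, so it must be epsilon.
(r7,c1): row 7 has {alpha,beta,delta,eta}; column 1 has {beta,delta,epsilon,zeta,eta}, so it must be gamma.
(r7,c6): row 7 has {alpha,beta,gamma,delta,eta}; column 6 has {alpha,beta,gamma,delta,zeta,eta}, so it must be epsilon.
(r1,c5): row 1 has {alpha,gamma,delta,epsilon,zeta,eta}; column 5 has {alpha}, so it must be beta.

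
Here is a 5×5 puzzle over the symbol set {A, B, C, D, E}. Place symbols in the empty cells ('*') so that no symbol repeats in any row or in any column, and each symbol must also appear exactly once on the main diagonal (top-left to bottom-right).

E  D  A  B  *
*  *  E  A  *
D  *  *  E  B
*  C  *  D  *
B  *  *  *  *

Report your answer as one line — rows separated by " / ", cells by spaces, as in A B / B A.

E D A B C / C B E A D / D A C E B / A C B D E / B E D C A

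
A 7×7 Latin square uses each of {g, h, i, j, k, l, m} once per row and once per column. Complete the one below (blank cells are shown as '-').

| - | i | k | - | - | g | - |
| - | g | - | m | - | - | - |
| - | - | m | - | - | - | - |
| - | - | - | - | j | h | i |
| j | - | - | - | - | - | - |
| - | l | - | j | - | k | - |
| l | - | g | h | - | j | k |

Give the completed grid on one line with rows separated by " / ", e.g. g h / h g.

h i k l m g j / k g j m h i l / g j m i k l h / m k l g j h i / j h i k l m g / i l h j g k m / l m g h i j k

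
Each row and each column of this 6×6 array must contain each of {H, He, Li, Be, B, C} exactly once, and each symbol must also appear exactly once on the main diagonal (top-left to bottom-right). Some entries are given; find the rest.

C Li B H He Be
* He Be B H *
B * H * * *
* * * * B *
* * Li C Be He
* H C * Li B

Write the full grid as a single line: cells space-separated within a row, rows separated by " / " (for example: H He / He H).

C Li B H He Be / Li He Be B H C / B Be H He C Li / Be C He Li B H / H B Li C Be He / He H C Be Li B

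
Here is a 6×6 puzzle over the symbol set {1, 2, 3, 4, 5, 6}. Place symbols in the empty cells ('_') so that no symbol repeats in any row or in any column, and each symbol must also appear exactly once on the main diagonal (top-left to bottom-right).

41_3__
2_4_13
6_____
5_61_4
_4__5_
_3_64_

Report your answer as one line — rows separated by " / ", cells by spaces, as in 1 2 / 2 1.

4 1 2 3 6 5 / 2 6 4 5 1 3 / 6 5 3 4 2 1 / 5 2 6 1 3 4 / 3 4 1 2 5 6 / 1 3 5 6 4 2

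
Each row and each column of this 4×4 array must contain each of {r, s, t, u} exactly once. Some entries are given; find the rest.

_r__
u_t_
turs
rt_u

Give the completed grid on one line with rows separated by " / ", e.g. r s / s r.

(r1,c1) = s
(r1,c3) = u
(r1,c4) = t
(r2,c2) = s
(r2,c4) = r
(r4,c3) = s

s r u t / u s t r / t u r s / r t s u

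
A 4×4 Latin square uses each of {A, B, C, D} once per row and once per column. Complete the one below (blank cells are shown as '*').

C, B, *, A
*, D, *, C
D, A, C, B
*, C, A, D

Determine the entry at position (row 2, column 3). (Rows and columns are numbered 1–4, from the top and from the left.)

B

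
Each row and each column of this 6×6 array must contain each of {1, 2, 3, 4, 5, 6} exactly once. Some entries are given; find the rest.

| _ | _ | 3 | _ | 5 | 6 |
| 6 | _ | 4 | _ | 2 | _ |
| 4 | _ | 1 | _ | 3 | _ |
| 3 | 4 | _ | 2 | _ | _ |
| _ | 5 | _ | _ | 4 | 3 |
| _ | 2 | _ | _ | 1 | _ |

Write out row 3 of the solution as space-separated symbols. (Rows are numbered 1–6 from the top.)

4 6 1 5 3 2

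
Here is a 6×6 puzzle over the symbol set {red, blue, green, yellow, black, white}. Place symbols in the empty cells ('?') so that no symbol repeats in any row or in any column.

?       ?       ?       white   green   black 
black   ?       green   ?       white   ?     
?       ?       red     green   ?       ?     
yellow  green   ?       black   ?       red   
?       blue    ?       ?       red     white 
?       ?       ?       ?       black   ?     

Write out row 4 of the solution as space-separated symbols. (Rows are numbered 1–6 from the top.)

yellow green white black blue red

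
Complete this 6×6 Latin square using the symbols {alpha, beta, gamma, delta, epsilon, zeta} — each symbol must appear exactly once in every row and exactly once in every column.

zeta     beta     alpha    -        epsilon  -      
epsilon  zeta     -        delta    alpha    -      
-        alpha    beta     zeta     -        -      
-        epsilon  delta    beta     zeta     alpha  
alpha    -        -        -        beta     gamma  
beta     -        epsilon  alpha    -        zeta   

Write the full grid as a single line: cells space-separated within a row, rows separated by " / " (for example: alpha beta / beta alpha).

zeta beta alpha gamma epsilon delta / epsilon zeta gamma delta alpha beta / delta alpha beta zeta gamma epsilon / gamma epsilon delta beta zeta alpha / alpha delta zeta epsilon beta gamma / beta gamma epsilon alpha delta zeta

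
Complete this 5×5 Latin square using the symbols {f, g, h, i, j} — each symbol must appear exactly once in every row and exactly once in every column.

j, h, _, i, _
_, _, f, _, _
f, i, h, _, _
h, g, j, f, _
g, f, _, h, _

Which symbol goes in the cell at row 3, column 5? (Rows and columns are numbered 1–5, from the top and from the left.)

(r1,c3) = g
(r1,c5) = f
(r2,c1) = i
(r2,c2) = j
(r2,c4) = g
(r2,c5) = h
(r3,c4) = j
(r3,c5) = g

g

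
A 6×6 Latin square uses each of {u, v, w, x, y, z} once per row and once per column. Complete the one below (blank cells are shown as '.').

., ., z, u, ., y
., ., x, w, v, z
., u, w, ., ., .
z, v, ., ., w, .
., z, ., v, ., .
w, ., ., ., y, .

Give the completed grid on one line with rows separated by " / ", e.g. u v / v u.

v w z u x y / u y x w v z / y u w x z v / z v u y w x / x z y v u w / w x v z y u

(r1,c5) = x
(r2,c2) = y
(r3,c5) = z
(r5,c5) = u
(r6,c2) = x
(r6,c4) = z
(r1,c1) = v
(r1,c2) = w
(r2,c1) = u
(r5,c3) = y
(r4,c3) = u
(r4,c6) = x
(r5,c1) = x
(r5,c6) = w
(r6,c3) = v
(r6,c6) = u
(r3,c1) = y
(r3,c4) = x
(r3,c6) = v
(r4,c4) = y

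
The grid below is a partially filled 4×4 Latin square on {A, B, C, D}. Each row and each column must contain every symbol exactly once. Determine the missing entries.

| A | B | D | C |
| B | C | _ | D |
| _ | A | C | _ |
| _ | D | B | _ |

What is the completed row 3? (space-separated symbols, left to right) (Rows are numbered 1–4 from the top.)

D A C B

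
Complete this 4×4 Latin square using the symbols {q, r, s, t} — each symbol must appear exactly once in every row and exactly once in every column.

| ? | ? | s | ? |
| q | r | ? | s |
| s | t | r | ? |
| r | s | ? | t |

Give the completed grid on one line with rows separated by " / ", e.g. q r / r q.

(r1,c1) = t
(r1,c2) = q
(r1,c4) = r
(r2,c3) = t
(r3,c4) = q
(r4,c3) = q

t q s r / q r t s / s t r q / r s q t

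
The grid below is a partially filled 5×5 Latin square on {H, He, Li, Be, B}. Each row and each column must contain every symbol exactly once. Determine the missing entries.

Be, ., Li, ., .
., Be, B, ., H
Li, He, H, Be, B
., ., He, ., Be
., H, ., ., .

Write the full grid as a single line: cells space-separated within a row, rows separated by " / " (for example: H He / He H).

Be B Li H He / He Be B Li H / Li He H Be B / H Li He B Be / B H Be He Li

At row 1, column 2: row 1 has {Li,Be}; column 2 has {H,He,Be}; that leaves B.
At row 1, column 5: row 1 has {Li,Be,B}; column 5 has {H,Be,B}; that leaves He.
At row 2, column 1: row 2 has {H,Be,B}; column 1 has {Li,Be}; that leaves He.
At row 2, column 4: row 2 has {H,He,Be,B}; column 4 has {Be}; that leaves Li.
At row 4, column 2: row 4 has {He,Be}; column 2 has {H,He,Be,B}; that leaves Li.
At row 5, column 1: row 5 has {H}; column 1 has {He,Li,Be}; that leaves B.
At row 5, column 3: row 5 has {H,B}; column 3 has {H,He,Li,B}; that leaves Be.
At row 5, column 4: row 5 has {H,Be,B}; column 4 has {Li,Be}; that leaves He.
At row 5, column 5: row 5 has {H,He,Be,B}; column 5 has {H,He,Be,B}; that leaves Li.
At row 1, column 4: row 1 has {He,Li,Be,B}; column 4 has {He,Li,Be}; that leaves H.
At row 4, column 1: row 4 has {He,Li,Be}; column 1 has {He,Li,Be,B}; that leaves H.
At row 4, column 4: row 4 has {H,He,Li,Be}; column 4 has {H,He,Li,Be}; that leaves B.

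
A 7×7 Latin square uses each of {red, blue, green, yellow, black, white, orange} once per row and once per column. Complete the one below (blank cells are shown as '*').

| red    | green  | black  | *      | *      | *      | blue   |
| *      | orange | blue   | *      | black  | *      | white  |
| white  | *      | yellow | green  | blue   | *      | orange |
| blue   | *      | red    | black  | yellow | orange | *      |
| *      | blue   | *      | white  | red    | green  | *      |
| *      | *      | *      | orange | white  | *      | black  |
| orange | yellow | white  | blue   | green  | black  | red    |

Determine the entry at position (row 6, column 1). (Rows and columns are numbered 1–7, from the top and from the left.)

yellow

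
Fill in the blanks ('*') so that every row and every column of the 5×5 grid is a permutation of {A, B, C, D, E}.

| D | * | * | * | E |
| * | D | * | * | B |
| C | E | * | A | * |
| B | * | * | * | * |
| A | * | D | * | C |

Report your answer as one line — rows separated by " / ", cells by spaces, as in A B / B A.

Cell (r2,c1): row 2 has {B,D}; column 1 has {A,B,C,D} → E.
Cell (r2,c4): row 2 has {B,D,E}; column 4 has {A} → C.
Cell (r3,c3): row 3 has {A,C,E}; column 3 has {D} → B.
Cell (r3,c5): row 3 has {A,B,C,E}; column 5 has {B,C,E} → D.
Cell (r4,c5): row 4 has {B}; column 5 has {B,C,D,E} → A.
Cell (r5,c2): row 5 has {A,C,D}; column 2 has {D,E} → B.
Cell (r5,c4): row 5 has {A,B,C,D}; column 4 has {A,C} → E.
Cell (r1,c4): row 1 has {D,E}; column 4 has {A,C,E} → B.
Cell (r2,c3): row 2 has {B,C,D,E}; column 3 has {B,D} → A.
Cell (r4,c2): row 4 has {A,B}; column 2 has {B,D,E} → C.
Cell (r4,c3): row 4 has {A,B,C}; column 3 has {A,B,D} → E.
Cell (r4,c4): row 4 has {A,B,C,E}; column 4 has {A,B,C,E} → D.
Cell (r1,c2): row 1 has {B,D,E}; column 2 has {B,C,D,E} → A.
Cell (r1,c3): row 1 has {A,B,D,E}; column 3 has {A,B,D,E} → C.

D A C B E / E D A C B / C E B A D / B C E D A / A B D E C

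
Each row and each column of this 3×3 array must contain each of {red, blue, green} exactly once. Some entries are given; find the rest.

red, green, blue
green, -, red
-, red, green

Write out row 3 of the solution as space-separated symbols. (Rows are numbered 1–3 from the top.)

blue red green

(r2,c2) = blue
(r3,c1) = blue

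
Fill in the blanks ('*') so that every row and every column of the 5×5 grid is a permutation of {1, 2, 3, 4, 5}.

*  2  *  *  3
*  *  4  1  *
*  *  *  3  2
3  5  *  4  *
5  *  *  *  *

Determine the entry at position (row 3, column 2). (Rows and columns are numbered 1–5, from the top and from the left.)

4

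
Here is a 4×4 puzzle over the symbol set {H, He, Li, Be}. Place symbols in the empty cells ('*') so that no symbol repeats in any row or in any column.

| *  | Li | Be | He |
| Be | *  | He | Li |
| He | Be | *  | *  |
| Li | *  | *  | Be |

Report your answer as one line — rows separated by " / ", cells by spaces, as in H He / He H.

(r1,c1): row 1 has {He,Li,Be}; column 1 has {He,Li,Be}, so it must be H.
(r2,c2): row 2 has {He,Li,Be}; column 2 has {Li,Be}, so it must be H.
(r3,c4): row 3 has {He,Be}; column 4 has {He,Li,Be}, so it must be H.
(r4,c2): row 4 has {Li,Be}; column 2 has {H,Li,Be}, so it must be He.
(r4,c3): row 4 has {He,Li,Be}; column 3 has {He,Be}, so it must be H.
(r3,c3): row 3 has {H,He,Be}; column 3 has {H,He,Be}, so it must be Li.

H Li Be He / Be H He Li / He Be Li H / Li He H Be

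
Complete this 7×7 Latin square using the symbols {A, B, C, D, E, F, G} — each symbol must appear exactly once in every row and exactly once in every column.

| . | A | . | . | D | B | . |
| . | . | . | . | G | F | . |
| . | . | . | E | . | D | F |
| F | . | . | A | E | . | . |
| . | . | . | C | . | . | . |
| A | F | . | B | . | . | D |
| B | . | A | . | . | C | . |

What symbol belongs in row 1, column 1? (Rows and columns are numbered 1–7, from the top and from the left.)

G

Cell (r2,c4): row 2 has {F,G}; column 4 has {A,B,C,E} → D.
Cell (r4,c6): row 4 has {A,E,F}; column 6 has {B,C,D,F} → G.
Cell (r6,c5): row 6 has {A,B,D,F}; column 5 has {D,E,G} → C.
Cell (r6,c6): row 6 has {A,B,C,D,F}; column 6 has {B,C,D,F,G} → E.
Cell (r7,c5): row 7 has {A,B,C}; column 5 has {C,D,E,G} → F.
Cell (r5,c6): row 5 has {C}; column 6 has {B,C,D,E,F,G} → A.
Cell (r6,c3): row 6 has {A,B,C,D,E,F}; column 3 has {A} → G.
Cell (r7,c4): row 7 has {A,B,C,F}; column 4 has {A,B,C,D,E} → G.
Cell (r7,c7): row 7 has {A,B,C,F,G}; column 7 has {D,F} → E.
Cell (r1,c4): row 1 has {A,B,D}; column 4 has {A,B,C,D,E,G} → F.
Cell (r5,c5): row 5 has {A,C}; column 5 has {C,D,E,F,G} → B.
Cell (r5,c7): row 5 has {A,B,C}; column 7 has {D,E,F} → G.
Cell (r7,c2): row 7 has {A,B,C,E,F,G}; column 2 has {A,F} → D.
Cell (r1,c7): row 1 has {A,B,D,F}; column 7 has {D,E,F,G} → C.
Cell (r3,c5): row 3 has {D,E,F}; column 5 has {B,C,D,E,F,G} → A.
Cell (r4,c7): row 4 has {A,E,F,G}; column 7 has {C,D,E,F,G} → B.
Cell (r5,c2): row 5 has {A,B,C,G}; column 2 has {A,D,F} → E.
Cell (r1,c3): row 1 has {A,B,C,D,F}; column 3 has {A,G} → E.
Cell (r2,c7): row 2 has {D,F,G}; column 7 has {B,C,D,E,F,G} → A.
Cell (r4,c2): row 4 has {A,B,E,F,G}; column 2 has {A,D,E,F} → C.
Cell (r4,c3): row 4 has {A,B,C,E,F,G}; column 3 has {A,E,G} → D.
Cell (r5,c1): row 5 has {A,B,C,E,G}; column 1 has {A,B,F} → D.
Cell (r5,c3): row 5 has {A,B,C,D,E,G}; column 3 has {A,D,E,G} → F.
Cell (r1,c1): row 1 has {A,B,C,D,E,F}; column 1 has {A,B,D,F} → G.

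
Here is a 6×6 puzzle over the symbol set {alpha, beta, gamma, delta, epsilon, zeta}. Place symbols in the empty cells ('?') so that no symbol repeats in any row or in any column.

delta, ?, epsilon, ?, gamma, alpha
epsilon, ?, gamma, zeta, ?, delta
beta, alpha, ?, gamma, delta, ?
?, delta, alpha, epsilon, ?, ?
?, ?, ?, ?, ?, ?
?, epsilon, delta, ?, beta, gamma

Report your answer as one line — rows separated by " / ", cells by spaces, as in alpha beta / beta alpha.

row 1 has {alpha,gamma,delta,epsilon}; column 4 has {gamma,epsilon,zeta} — only beta is left for (r1,c4).
row 2 has {gamma,delta,epsilon,zeta}; column 2 has {alpha,delta,epsilon} — only beta is left for (r2,c2).
row 2 has {beta,gamma,delta,epsilon,zeta}; column 5 has {beta,gamma,delta} — only alpha is left for (r2,c5).
row 3 has {alpha,beta,gamma,delta}; column 3 has {alpha,gamma,delta,epsilon} — only zeta is left for (r3,c3).
row 3 has {alpha,beta,gamma,delta,zeta}; column 6 has {alpha,gamma,delta} — only epsilon is left for (r3,c6).
row 4 has {alpha,delta,epsilon}; column 5 has {alpha,beta,gamma,delta} — only zeta is left for (r4,c5).
row 4 has {alpha,delta,epsilon,zeta}; column 6 has {alpha,gamma,delta,epsilon} — only beta is left for (r4,c6).
row 5 is empty so far; column 3 has {alpha,gamma,delta,epsilon,zeta} — only beta is left for (r5,c3).
row 5 has {beta}; column 5 has {alpha,beta,gamma,delta,zeta} — only epsilon is left for (r5,c5).
row 5 has {beta,epsilon}; column 6 has {alpha,beta,gamma,delta,epsilon} — only zeta is left for (r5,c6).
row 6 has {beta,gamma,delta,epsilon}; column 4 has {beta,gamma,epsilon,zeta} — only alpha is left for (r6,c4).
row 1 has {alpha,beta,gamma,delta,epsilon}; column 2 has {alpha,beta,delta,epsilon} — only zeta is left for (r1,c2).
row 4 has {alpha,beta,delta,epsilon,zeta}; column 1 has {beta,delta,epsilon} — only gamma is left for (r4,c1).
row 5 has {beta,epsilon,zeta}; column 1 has {beta,gamma,delta,epsilon} — only alpha is left for (r5,c1).
row 5 has {alpha,beta,epsilon,zeta}; column 2 has {alpha,beta,delta,epsilon,zeta} — only gamma is left for (r5,c2).
row 5 has {alpha,beta,gamma,epsilon,zeta}; column 4 has {alpha,beta,gamma,epsilon,zeta} — only delta is left for (r5,c4).
row 6 has {alpha,beta,gamma,delta,epsilon}; column 1 has {alpha,beta,gamma,delta,epsilon} — only zeta is left for (r6,c1).

delta zeta epsilon beta gamma alpha / epsilon beta gamma zeta alpha delta / beta alpha zeta gamma delta epsilon / gamma delta alpha epsilon zeta beta / alpha gamma beta delta epsilon zeta / zeta epsilon delta alpha beta gamma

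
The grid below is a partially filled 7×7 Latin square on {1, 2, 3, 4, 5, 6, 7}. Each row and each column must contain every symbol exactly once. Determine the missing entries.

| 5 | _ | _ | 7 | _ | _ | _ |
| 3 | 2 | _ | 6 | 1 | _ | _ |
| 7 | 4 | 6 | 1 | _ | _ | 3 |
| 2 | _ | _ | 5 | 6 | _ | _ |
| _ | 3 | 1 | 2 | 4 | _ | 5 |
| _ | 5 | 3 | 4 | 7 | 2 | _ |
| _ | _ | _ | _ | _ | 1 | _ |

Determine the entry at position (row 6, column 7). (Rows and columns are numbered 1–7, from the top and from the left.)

6

At row 3, column 6: row 3 has {1,3,4,6,7}; column 6 has {1,2}; that leaves 5.
At row 5, column 1: row 5 has {1,2,3,4,5}; column 1 has {2,3,5,7}; that leaves 6.
At row 5, column 6: row 5 has {1,2,3,4,5,6}; column 6 has {1,2,5}; that leaves 7.
At row 6, column 1: row 6 has {2,3,4,5,7}; column 1 has {2,3,5,6,7}; that leaves 1.
At row 6, column 7: row 6 has {1,2,3,4,5,7}; column 7 has {3,5}; that leaves 6.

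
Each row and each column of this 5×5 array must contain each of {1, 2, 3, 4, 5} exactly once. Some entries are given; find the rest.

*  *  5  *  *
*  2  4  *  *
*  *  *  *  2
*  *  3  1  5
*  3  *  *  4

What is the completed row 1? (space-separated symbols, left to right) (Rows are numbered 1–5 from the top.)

4 1 5 2 3

(r3,c3) = 1
(r4,c2) = 4
(r5,c3) = 2
(r5,c4) = 5
(r1,c2) = 1
(r1,c5) = 3
(r2,c4) = 3
(r2,c5) = 1
(r3,c2) = 5
(r3,c4) = 4
(r4,c1) = 2
(r5,c1) = 1
(r1,c1) = 4
(r1,c4) = 2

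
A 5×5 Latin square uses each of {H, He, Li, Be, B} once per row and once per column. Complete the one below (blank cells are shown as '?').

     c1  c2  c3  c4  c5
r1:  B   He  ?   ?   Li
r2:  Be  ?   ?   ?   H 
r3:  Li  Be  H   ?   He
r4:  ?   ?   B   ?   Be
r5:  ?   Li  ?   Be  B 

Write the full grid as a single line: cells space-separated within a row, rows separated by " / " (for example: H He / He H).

B He Be H Li / Be B Li He H / Li Be H B He / He H B Li Be / H Li He Be B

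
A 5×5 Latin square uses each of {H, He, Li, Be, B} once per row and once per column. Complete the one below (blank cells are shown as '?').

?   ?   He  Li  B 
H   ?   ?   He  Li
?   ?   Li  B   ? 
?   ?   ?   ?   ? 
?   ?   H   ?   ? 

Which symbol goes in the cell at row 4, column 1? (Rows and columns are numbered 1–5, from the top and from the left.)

Cell (r1,c1): row 1 has {He,Li,B}; column 1 has {H} → Be.
Cell (r1,c2): row 1 has {He,Li,Be,B}; column 2 is empty so far → H.
Cell (r3,c1): row 3 has {Li,B}; column 1 has {H,Be} → He.
Cell (r3,c2): row 3 has {He,Li,B}; column 2 has {H} → Be.
Cell (r3,c5): row 3 has {He,Li,Be,B}; column 5 has {Li,B} → H.
Cell (r5,c4): row 5 has {H}; column 4 has {He,Li,B} → Be.
Cell (r5,c5): row 5 has {H,Be}; column 5 has {H,Li,B} → He.
Cell (r2,c2): row 2 has {H,He,Li}; column 2 has {H,Be} → B.
Cell (r2,c3): row 2 has {H,He,Li,B}; column 3 has {H,He,Li} → Be.
Cell (r4,c3): row 4 is empty so far; column 3 has {H,He,Li,Be} → B.
Cell (r4,c4): row 4 has {B}; column 4 has {He,Li,Be,B} → H.
Cell (r4,c5): row 4 has {H,B}; column 5 has {H,He,Li,B} → Be.
Cell (r5,c2): row 5 has {H,He,Be}; column 2 has {H,Be,B} → Li.
Cell (r4,c1): row 4 has {H,Be,B}; column 1 has {H,He,Be} → Li.

Li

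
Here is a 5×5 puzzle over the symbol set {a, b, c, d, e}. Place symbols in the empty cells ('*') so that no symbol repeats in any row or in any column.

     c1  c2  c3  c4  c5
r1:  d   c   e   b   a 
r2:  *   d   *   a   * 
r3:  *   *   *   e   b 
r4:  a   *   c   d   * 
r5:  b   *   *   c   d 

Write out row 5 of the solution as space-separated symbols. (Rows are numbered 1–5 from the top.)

(r2,c3) = b
(r3,c1) = c
(r3,c2) = a
(r3,c3) = d
(r4,c5) = e
(r5,c2) = e
(r5,c3) = a

b e a c d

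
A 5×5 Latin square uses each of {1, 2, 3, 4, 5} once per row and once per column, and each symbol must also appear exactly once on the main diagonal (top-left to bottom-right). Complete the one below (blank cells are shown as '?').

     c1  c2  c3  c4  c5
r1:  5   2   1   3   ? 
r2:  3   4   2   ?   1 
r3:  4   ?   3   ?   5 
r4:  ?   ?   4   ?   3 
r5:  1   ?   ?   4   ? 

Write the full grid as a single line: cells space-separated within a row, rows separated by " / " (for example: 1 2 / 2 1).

5 2 1 3 4 / 3 4 2 5 1 / 4 1 3 2 5 / 2 5 4 1 3 / 1 3 5 4 2

Cell (r1,c5): row 1 has {1,2,3,5}; column 5 has {1,3,5} → 4.
Cell (r2,c4): row 2 has {1,2,3,4}; column 4 has {3,4} → 5.
Cell (r3,c2): row 3 has {3,4,5}; column 2 has {2,4} → 1.
Cell (r3,c4): row 3 has {1,3,4,5}; column 4 has {3,4,5} → 2.
Cell (r4,c1): row 4 has {3,4}; column 1 has {1,3,4,5} → 2.
Cell (r4,c2): row 4 has {2,3,4}; column 2 has {1,2,4} → 5.
Cell (r4,c4): row 4 has {2,3,4,5}; column 4 has {2,3,4,5}; the diagonal has {3,4,5} → 1.
Cell (r5,c2): row 5 has {1,4}; column 2 has {1,2,4,5} → 3.
Cell (r5,c3): row 5 has {1,3,4}; column 3 has {1,2,3,4} → 5.
Cell (r5,c5): row 5 has {1,3,4,5}; column 5 has {1,3,4,5}; the diagonal has {1,3,4,5} → 2.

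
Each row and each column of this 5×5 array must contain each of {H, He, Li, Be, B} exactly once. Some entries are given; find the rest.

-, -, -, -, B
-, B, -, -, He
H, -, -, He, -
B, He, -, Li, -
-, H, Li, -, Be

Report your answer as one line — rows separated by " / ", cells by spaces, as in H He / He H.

Be Li He H B / Li B H Be He / H Be B He Li / B He Be Li H / He H Li B Be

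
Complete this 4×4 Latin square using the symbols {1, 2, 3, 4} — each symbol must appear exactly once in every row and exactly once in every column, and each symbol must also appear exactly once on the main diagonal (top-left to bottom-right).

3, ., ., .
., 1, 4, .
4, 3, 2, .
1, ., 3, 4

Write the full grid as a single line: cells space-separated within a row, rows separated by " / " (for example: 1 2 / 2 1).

(r1,c3) = 1
(r1,c4) = 2
(r2,c1) = 2
(r2,c4) = 3
(r3,c4) = 1
(r4,c2) = 2
(r1,c2) = 4

3 4 1 2 / 2 1 4 3 / 4 3 2 1 / 1 2 3 4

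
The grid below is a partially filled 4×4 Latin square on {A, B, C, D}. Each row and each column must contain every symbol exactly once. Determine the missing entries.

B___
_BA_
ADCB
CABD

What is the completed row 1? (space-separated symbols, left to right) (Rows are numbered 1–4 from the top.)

B C D A

(r1,c2): row 1 has {B}; column 2 has {A,B,D}, so it must be C.
(r1,c3): row 1 has {B,C}; column 3 has {A,B,C}, so it must be D.
(r1,c4): row 1 has {B,C,D}; column 4 has {B,D}, so it must be A.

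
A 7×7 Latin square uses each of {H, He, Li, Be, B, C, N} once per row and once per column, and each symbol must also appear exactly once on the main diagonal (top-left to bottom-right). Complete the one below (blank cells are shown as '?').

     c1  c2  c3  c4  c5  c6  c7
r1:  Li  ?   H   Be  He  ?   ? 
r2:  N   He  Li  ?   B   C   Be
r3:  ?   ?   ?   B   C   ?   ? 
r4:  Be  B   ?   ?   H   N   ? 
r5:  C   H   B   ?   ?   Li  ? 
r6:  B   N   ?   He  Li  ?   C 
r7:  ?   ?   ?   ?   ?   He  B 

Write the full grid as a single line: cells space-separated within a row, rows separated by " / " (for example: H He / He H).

row 1 has {H,He,Li,Be}; column 2 has {H,He,B,N} — only C is left for (r1,c2).
row 1 has {H,He,Li,Be,C}; column 6 has {He,Li,C,N} — only B is left for (r1,c6).
row 1 has {H,He,Li,Be,B,C}; column 7 has {Be,B,C} — only N is left for (r1,c7).
row 2 has {He,Li,Be,B,C,N}; column 4 has {He,Be,B} — only H is left for (r2,c4).
row 4 has {H,Be,B,N}; column 4 has {H,He,Be,B}; the diagonal has {He,Li,B} — only C is left for (r4,c4).
row 5 has {H,Li,B,C}; column 4 has {H,He,Be,B,C} — only N is left for (r5,c4).
row 5 has {H,Li,B,C,N}; column 5 has {H,He,Li,B,C}; the diagonal has {He,Li,B,C} — only Be is left for (r5,c5).
row 5 has {H,Li,Be,B,C,N}; column 7 has {Be,B,C,N} — only He is left for (r5,c7).
row 6 has {He,Li,B,C,N}; column 3 has {H,Li,B} — only Be is left for (r6,c3).
row 6 has {He,Li,Be,B,C,N}; column 6 has {He,Li,B,C,N}; the diagonal has {He,Li,Be,B,C} — only H is left for (r6,c6).
row 7 has {He,B}; column 1 has {Li,Be,B,C,N} — only H is left for (r7,c1).
row 7 has {H,He,B}; column 4 has {H,He,Be,B,C,N} — only Li is left for (r7,c4).
row 7 has {H,He,Li,B}; column 5 has {H,He,Li,Be,B,C} — only N is left for (r7,c5).
row 3 has {B,C}; column 1 has {H,Li,Be,B,C,N} — only He is left for (r3,c1).
row 3 has {He,B,C}; column 3 has {H,Li,Be,B}; the diagonal has {H,He,Li,Be,B,C} — only N is left for (r3,c3).
row 3 has {He,B,C,N}; column 6 has {H,He,Li,B,C,N} — only Be is left for (r3,c6).
row 4 has {H,Be,B,C,N}; column 3 has {H,Li,Be,B,N} — only He is left for (r4,c3).
row 4 has {H,He,Be,B,C,N}; column 7 has {He,Be,B,C,N} — only Li is left for (r4,c7).
row 7 has {H,He,Li,B,N}; column 2 has {H,He,B,C,N} — only Be is left for (r7,c2).
row 7 has {H,He,Li,Be,B,N}; column 3 has {H,He,Li,Be,B,N} — only C is left for (r7,c3).
row 3 has {He,Be,B,C,N}; column 2 has {H,He,Be,B,C,N} — only Li is left for (r3,c2).
row 3 has {He,Li,Be,B,C,N}; column 7 has {He,Li,Be,B,C,N} — only H is left for (r3,c7).

Li C H Be He B N / N He Li H B C Be / He Li N B C Be H / Be B He C H N Li / C H B N Be Li He / B N Be He Li H C / H Be C Li N He B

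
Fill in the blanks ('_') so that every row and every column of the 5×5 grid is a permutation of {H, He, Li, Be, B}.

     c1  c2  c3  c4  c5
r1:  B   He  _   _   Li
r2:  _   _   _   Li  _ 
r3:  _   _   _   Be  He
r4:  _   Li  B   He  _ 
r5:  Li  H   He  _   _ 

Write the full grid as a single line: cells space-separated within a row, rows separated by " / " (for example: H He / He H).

B He Be H Li / He Be H Li B / H B Li Be He / Be Li B He H / Li H He B Be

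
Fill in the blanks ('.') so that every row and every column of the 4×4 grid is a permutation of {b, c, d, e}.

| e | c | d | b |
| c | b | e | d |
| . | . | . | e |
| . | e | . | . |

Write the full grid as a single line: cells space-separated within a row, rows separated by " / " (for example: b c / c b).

e c d b / c b e d / b d c e / d e b c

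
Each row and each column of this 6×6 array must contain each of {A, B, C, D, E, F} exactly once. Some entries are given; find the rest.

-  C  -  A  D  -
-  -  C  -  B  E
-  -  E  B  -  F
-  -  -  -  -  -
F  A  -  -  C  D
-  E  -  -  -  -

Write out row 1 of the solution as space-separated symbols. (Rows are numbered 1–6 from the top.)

E C F A D B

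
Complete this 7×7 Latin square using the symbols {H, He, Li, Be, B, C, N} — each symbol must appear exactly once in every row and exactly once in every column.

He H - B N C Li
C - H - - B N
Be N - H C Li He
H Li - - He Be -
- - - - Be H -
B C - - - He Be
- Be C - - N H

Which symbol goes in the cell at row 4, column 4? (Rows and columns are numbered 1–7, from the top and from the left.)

C

At row 1, column 3: row 1 has {H,He,Li,B,C,N}; column 3 has {H,C}; that leaves Be.
At row 2, column 2: row 2 has {H,B,C,N}; column 2 has {H,Li,Be,C,N}; that leaves He.
At row 2, column 5: row 2 has {H,He,B,C,N}; column 5 has {He,Be,C,N}; that leaves Li.
At row 3, column 3: row 3 has {H,He,Li,Be,C,N}; column 3 has {H,Be,C}; that leaves B.
At row 4, column 3: row 4 has {H,He,Li,Be}; column 3 has {H,Be,B,C}; that leaves N.
At row 4, column 4: row 4 has {H,He,Li,Be,N}; column 4 has {H,B}; that leaves C.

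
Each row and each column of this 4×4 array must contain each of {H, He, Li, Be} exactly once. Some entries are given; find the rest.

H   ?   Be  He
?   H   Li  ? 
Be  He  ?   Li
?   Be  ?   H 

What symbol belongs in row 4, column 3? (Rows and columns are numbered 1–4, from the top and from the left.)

Cell (r1,c2): row 1 has {H,He,Be}; column 2 has {H,He,Be} → Li.
Cell (r2,c1): row 2 has {H,Li}; column 1 has {H,Be} → He.
Cell (r2,c4): row 2 has {H,He,Li}; column 4 has {H,He,Li} → Be.
Cell (r3,c3): row 3 has {He,Li,Be}; column 3 has {Li,Be} → H.
Cell (r4,c1): row 4 has {H,Be}; column 1 has {H,He,Be} → Li.
Cell (r4,c3): row 4 has {H,Li,Be}; column 3 has {H,Li,Be} → He.

He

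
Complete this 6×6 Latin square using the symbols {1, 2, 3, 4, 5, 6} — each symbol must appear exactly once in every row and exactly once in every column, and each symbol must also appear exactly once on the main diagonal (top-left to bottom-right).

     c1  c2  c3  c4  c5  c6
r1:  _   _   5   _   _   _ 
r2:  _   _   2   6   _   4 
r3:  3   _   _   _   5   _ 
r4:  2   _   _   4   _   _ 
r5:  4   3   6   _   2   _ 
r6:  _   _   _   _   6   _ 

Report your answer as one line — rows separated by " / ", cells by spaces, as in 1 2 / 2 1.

(r3,c3) = 1
(r3,c4) = 2
(r3,c6) = 6
(r4,c3) = 3
(r4,c5) = 1
(r4,c6) = 5
(r5,c6) = 1
(r6,c3) = 4
(r6,c6) = 3
(r1,c1) = 6
(r1,c6) = 2
(r2,c2) = 5
(r2,c5) = 3
(r3,c2) = 4
(r4,c2) = 6
(r5,c4) = 5
(r6,c4) = 1
(r1,c2) = 1
(r1,c4) = 3
(r1,c5) = 4
(r2,c1) = 1
(r6,c1) = 5
(r6,c2) = 2

6 1 5 3 4 2 / 1 5 2 6 3 4 / 3 4 1 2 5 6 / 2 6 3 4 1 5 / 4 3 6 5 2 1 / 5 2 4 1 6 3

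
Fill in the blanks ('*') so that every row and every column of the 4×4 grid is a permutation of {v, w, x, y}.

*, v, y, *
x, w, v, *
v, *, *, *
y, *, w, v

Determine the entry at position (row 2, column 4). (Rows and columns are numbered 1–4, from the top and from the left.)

y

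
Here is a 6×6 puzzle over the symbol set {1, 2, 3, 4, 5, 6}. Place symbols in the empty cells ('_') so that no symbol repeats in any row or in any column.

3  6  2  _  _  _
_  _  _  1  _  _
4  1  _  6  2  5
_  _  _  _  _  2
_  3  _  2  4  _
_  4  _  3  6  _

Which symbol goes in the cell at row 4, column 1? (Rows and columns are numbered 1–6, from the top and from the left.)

1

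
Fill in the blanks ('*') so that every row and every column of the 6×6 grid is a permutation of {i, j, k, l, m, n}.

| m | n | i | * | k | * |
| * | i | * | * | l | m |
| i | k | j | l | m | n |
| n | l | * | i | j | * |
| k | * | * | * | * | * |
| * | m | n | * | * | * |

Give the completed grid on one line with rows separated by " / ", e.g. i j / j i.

m n i j k l / j i k n l m / i k j l m n / n l m i j k / k j l m n i / l m n k i j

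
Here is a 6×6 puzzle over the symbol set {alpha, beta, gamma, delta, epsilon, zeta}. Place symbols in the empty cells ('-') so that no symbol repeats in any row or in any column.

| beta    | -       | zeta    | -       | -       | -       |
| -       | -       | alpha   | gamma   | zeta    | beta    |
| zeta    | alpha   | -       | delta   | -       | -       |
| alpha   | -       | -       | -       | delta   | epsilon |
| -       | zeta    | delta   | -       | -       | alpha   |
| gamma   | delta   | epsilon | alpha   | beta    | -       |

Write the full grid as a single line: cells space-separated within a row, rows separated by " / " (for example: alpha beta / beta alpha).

Cell (r1,c4): row 1 has {beta,zeta}; column 4 has {alpha,gamma,delta} → epsilon.
Cell (r2,c2): row 2 has {alpha,beta,gamma,zeta}; column 2 has {alpha,delta,zeta} → epsilon.
Cell (r3,c6): row 3 has {alpha,delta,zeta}; column 6 has {alpha,beta,epsilon} → gamma.
Cell (r5,c1): row 5 has {alpha,delta,zeta}; column 1 has {alpha,beta,gamma,zeta} → epsilon.
Cell (r5,c4): row 5 has {alpha,delta,epsilon,zeta}; column 4 has {alpha,gamma,delta,epsilon} → beta.
Cell (r5,c5): row 5 has {alpha,beta,delta,epsilon,zeta}; column 5 has {beta,delta,zeta} → gamma.
Cell (r6,c6): row 6 has {alpha,beta,gamma,delta,epsilon}; column 6 has {alpha,beta,gamma,epsilon} → zeta.
Cell (r1,c2): row 1 has {beta,epsilon,zeta}; column 2 has {alpha,delta,epsilon,zeta} → gamma.
Cell (r1,c5): row 1 has {beta,gamma,epsilon,zeta}; column 5 has {beta,gamma,delta,zeta} → alpha.
Cell (r1,c6): row 1 has {alpha,beta,gamma,epsilon,zeta}; column 6 has {alpha,beta,gamma,epsilon,zeta} → delta.
Cell (r2,c1): row 2 has {alpha,beta,gamma,epsilon,zeta}; column 1 has {alpha,beta,gamma,epsilon,zeta} → delta.
Cell (r3,c3): row 3 has {alpha,gamma,delta,zeta}; column 3 has {alpha,delta,epsilon,zeta} → beta.
Cell (r3,c5): row 3 has {alpha,beta,gamma,delta,zeta}; column 5 has {alpha,beta,gamma,delta,zeta} → epsilon.
Cell (r4,c2): row 4 has {alpha,delta,epsilon}; column 2 has {alpha,gamma,delta,epsilon,zeta} → beta.
Cell (r4,c3): row 4 has {alpha,beta,delta,epsilon}; column 3 has {alpha,beta,delta,epsilon,zeta} → gamma.
Cell (r4,c4): row 4 has {alpha,beta,gamma,delta,epsilon}; column 4 has {alpha,beta,gamma,delta,epsilon} → zeta.

beta gamma zeta epsilon alpha delta / delta epsilon alpha gamma zeta beta / zeta alpha beta delta epsilon gamma / alpha beta gamma zeta delta epsilon / epsilon zeta delta beta gamma alpha / gamma delta epsilon alpha beta zeta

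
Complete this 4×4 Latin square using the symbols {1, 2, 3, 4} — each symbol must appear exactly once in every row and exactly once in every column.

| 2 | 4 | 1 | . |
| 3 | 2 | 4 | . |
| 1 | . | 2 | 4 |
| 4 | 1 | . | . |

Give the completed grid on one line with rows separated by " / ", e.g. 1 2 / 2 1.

2 4 1 3 / 3 2 4 1 / 1 3 2 4 / 4 1 3 2

At row 1, column 4: row 1 has {1,2,4}; column 4 has {4}; that leaves 3.
At row 2, column 4: row 2 has {2,3,4}; column 4 has {3,4}; that leaves 1.
At row 3, column 2: row 3 has {1,2,4}; column 2 has {1,2,4}; that leaves 3.
At row 4, column 3: row 4 has {1,4}; column 3 has {1,2,4}; that leaves 3.
At row 4, column 4: row 4 has {1,3,4}; column 4 has {1,3,4}; that leaves 2.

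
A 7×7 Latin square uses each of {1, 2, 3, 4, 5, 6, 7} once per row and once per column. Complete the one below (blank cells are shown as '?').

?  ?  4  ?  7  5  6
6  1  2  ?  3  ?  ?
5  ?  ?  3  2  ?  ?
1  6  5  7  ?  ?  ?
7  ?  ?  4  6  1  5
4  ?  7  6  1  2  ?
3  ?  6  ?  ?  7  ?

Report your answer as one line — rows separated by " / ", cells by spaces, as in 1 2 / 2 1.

(r1,c1) = 2
(r1,c2) = 3
(r1,c4) = 1
(r2,c4) = 5
(r2,c6) = 4
(r2,c7) = 7
(r3,c3) = 1
(r3,c6) = 6
(r3,c7) = 4
(r4,c5) = 4
(r4,c6) = 3
(r4,c7) = 2
(r5,c2) = 2
(r5,c3) = 3
(r6,c2) = 5
(r6,c7) = 3
(r7,c2) = 4
(r7,c4) = 2
(r7,c5) = 5
(r7,c7) = 1
(r3,c2) = 7

2 3 4 1 7 5 6 / 6 1 2 5 3 4 7 / 5 7 1 3 2 6 4 / 1 6 5 7 4 3 2 / 7 2 3 4 6 1 5 / 4 5 7 6 1 2 3 / 3 4 6 2 5 7 1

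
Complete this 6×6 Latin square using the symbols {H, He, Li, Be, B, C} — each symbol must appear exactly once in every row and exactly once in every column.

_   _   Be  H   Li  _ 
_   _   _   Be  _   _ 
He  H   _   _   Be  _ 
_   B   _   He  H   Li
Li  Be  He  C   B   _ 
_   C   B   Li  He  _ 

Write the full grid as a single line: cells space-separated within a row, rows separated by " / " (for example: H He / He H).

Cell (r1,c2): row 1 has {H,Li,Be}; column 2 has {H,Be,B,C} → He.
Cell (r2,c2): row 2 has {Be}; column 2 has {H,He,Be,B,C} → Li.
Cell (r2,c5): row 2 has {Li,Be}; column 5 has {H,He,Li,Be,B} → C.
Cell (r3,c4): row 3 has {H,He,Be}; column 4 has {H,He,Li,Be,C} → B.
Cell (r3,c6): row 3 has {H,He,Be,B}; column 6 has {Li} → C.
Cell (r4,c3): row 4 has {H,He,Li,B}; column 3 has {He,Be,B} → C.
Cell (r5,c6): row 5 has {He,Li,Be,B,C}; column 6 has {Li,C} → H.
Cell (r6,c6): row 6 has {He,Li,B,C}; column 6 has {H,Li,C} → Be.
Cell (r1,c6): row 1 has {H,He,Li,Be}; column 6 has {H,Li,Be,C} → B.
Cell (r2,c3): row 2 has {Li,Be,C}; column 3 has {He,Be,B,C} → H.
Cell (r2,c6): row 2 has {H,Li,Be,C}; column 6 has {H,Li,Be,B,C} → He.
Cell (r3,c3): row 3 has {H,He,Be,B,C}; column 3 has {H,He,Be,B,C} → Li.
Cell (r4,c1): row 4 has {H,He,Li,B,C}; column 1 has {He,Li} → Be.
Cell (r6,c1): row 6 has {He,Li,Be,B,C}; column 1 has {He,Li,Be} → H.
Cell (r1,c1): row 1 has {H,He,Li,Be,B}; column 1 has {H,He,Li,Be} → C.
Cell (r2,c1): row 2 has {H,He,Li,Be,C}; column 1 has {H,He,Li,Be,C} → B.

C He Be H Li B / B Li H Be C He / He H Li B Be C / Be B C He H Li / Li Be He C B H / H C B Li He Be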